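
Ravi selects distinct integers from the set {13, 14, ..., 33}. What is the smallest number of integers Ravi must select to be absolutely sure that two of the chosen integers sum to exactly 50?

Two chosen integers sum to 50 exactly when both halves of some pair {x, 50−x} with 17 ≤ x ≤ 50−x ≤ 33 are chosen — 8 such pairs.
The remaining 5 elements (those with no distinct partner in range) can never complete a 50-sum, so the worst case takes all of them and one from each pair: 5 + 8 = 13.
The 14th integer has to be the second member of some pair, so 13 + 1 = 14.

14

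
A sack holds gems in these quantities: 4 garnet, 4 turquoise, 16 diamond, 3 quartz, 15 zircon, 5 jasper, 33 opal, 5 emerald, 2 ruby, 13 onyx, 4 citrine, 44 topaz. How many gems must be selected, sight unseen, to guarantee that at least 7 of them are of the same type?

58

Pigeonhole: put each drawn gem into a box by type. The largest draw with every box below 7 takes min(count, 6) from each type; types with fewer than 6 contribute all they have.
Σ min(cᵢ, 6) = 4 + 4 + 6 + 3 + 6 + 5 + 6 + 5 + 2 + 6 + 4 + 6 = 57.
Draw number 57 + 1 = 58 must push one box to 7.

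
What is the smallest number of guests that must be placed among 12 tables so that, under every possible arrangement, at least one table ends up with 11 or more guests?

121

With 120 guests one could put exactly 10 in each of the 12 tables, and no table would reach 11.
By the pigeonhole principle, one more guest must land in a table that already has 10, giving it 11.
So 12 × 10 + 1 = 121 guests are required.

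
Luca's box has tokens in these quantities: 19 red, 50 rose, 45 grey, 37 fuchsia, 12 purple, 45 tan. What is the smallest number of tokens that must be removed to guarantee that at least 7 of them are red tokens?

196

In the worst case for collecting red tokens, every non-red token comes out first.
There are 50 + 45 + 37 + 12 + 45 = 189 non-red tokens altogether.
After those, each further token must be red, so 189 + 7 = 196 draws guarantee 7 red tokens.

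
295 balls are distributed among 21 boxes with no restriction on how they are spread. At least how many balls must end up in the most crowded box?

15

By the pigeonhole principle, the 21 boxes are the holes and the 295 balls are the pigeons.
If every box held at most 14 balls, the total would be at most 21 × 14 = 294, which is less than 295.
So some box holds at least ⌈295/21⌉ = 15 balls.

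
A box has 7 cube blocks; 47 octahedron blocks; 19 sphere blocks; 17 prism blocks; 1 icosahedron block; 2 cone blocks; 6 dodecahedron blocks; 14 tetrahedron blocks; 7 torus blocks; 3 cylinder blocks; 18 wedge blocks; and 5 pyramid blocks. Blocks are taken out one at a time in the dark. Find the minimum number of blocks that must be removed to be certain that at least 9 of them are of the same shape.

An adversary could hand out at most 8 blocks per shape (7 shapes run out sooner): 7 + 8 + 8 + 8 + 1 + 2 + 6 + 8 + 7 + 3 + 8 + 5 = 71 blocks and still no shape has 9.
One more block lands in a shape already at 8, so 72 draws are enough and 71 are not.

72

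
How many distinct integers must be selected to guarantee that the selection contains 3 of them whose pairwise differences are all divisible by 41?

83

Integers whose pairwise differences are multiples of 41 are exactly those sharing a remainder mod 41. The 41 residue classes mod 41 are the pigeonholes.
With 82 integers one could put 2 in each residue class and have no class reach 3.
The 83rd integer pushes some class to 3, so 41·2 + 1 = 83.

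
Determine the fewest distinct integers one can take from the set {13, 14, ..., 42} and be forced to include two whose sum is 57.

17

Group the elements by complementary pair {x, 57−x}: {15,42}, {16,41}, {17,40}, …, giving 14 two-element pairs and 2 integers whose partner 57−x falls outside [13,42].
Treating each of those 16 groups as a pigeonhole, one can pick one integer per group — 16 integers — with no two summing to 57.
The 17th integer lands in an occupied pair, forcing a sum of 57.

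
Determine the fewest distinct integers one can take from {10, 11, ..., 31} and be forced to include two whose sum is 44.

14

Two chosen integers sum to 44 exactly when both halves of some pair {x, 44−x} with 13 ≤ x ≤ 44−x ≤ 31 are chosen — 9 such pairs.
The remaining 4 elements (those with no distinct partner in range) can never complete a 44-sum, so the worst case takes all of them and one from each pair: 4 + 9 = 13.
The 14th integer has to be the second member of some pair, so 13 + 1 = 14.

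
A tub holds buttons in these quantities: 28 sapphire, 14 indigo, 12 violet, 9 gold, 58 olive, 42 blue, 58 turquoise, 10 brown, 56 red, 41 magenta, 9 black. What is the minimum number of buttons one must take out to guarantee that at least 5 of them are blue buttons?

300

In the worst case for collecting blue buttons, every non-blue button comes out first.
There are 28 + 14 + 12 + 9 + 58 + 58 + 10 + 56 + 41 + 9 = 295 non-blue buttons altogether.
After those, each further button must be blue, so 295 + 5 = 300 draws guarantee 5 blue buttons.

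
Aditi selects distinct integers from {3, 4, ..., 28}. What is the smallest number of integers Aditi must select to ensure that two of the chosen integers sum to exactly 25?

A set avoiding the sum 25 can contain at most one of each pair {x, 25−x}, plus the 6 elements whose complement lies outside the range.
The integers 13, …, 28 (16 of them) are such a set: any two sum to at least 13+14 = 27 > 25.
By the pigeonhole principle, any 17th integer completes one of the 10 pairs, so 17 choices force a sum of 25.

17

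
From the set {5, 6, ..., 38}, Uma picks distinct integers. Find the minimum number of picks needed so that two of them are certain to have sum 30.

25

Group the elements by complementary pair {x, 30−x}: {5,25}, {6,24}, {7,23}, …, giving 10 two-element pairs, the single value 15 (it cannot pair with itself since the integers are distinct), and 13 integers whose partner 30−x falls outside [5,38].
By the pigeonhole principle, treating each of those 24 groups as a pigeonhole, one can pick one integer per group — 24 integers — with no two summing to 30.
The 25th integer lands in an occupied pair, forcing a sum of 30.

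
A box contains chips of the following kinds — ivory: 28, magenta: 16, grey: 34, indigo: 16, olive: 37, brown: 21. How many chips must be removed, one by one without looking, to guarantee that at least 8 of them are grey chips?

In the worst case for collecting grey chips, every non-grey chip comes out first.
There are 28 + 16 + 16 + 37 + 21 = 118 non-grey chips altogether.
After those, each further chip must be grey, so 118 + 8 = 126 draws guarantee 8 grey chips.

126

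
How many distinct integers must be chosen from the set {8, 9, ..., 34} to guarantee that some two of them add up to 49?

18

A set avoiding the sum 49 can contain at most one of each pair {x, 49−x}, plus the 7 elements whose complement lies outside the range.
The integers 8, …, 24 (17 of them) are such a set: any two sum to at least 8+9 = 17 and at most 23+24 = 47 < 49.
By the pigeonhole principle, any 18th integer completes one of the 10 pairs, so 18 choices force a sum of 49.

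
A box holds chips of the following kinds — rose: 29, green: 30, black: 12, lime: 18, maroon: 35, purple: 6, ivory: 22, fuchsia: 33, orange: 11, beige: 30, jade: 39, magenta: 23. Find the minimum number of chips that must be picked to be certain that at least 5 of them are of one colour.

49

The 12 colours are the holes; the chips drawn are the pigeons.
To avoid 5 of any one colour, the worst case takes at most 4 of each colour.
That gives 4 + 4 + 4 + 4 + 4 + 4 + 4 + 4 + 4 + 4 + 4 + 4 = 48 chips with no colour reaching 5.
The next chip forces some colour to 5, so 48 + 1 = 49.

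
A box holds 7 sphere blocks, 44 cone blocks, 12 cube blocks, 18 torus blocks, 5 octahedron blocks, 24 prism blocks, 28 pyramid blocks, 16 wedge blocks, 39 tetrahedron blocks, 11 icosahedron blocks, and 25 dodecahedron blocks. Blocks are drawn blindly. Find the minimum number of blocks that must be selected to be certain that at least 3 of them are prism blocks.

In the worst case for collecting prism blocks, every non-prism block comes out first.
There are 7 + 44 + 12 + 18 + 5 + 28 + 16 + 39 + 11 + 25 = 205 non-prism blocks altogether.
After those, each further block must be prism, so 205 + 3 = 208 draws guarantee 3 prism blocks.

208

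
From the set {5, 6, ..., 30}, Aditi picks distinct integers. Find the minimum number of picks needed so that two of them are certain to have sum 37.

Group the elements by complementary pair {x, 37−x}: {7,30}, {8,29}, {9,28}, …, giving 12 two-element pairs and 2 integers whose partner 37−x falls outside [5,30].
Treating each of those 14 groups as a pigeonhole, one can pick one integer per group — 14 integers — with no two summing to 37.
The 15th integer lands in an occupied pair, forcing a sum of 37.

15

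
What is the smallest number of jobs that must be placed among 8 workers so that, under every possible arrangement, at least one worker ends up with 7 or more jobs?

49

With 48 jobs one could put exactly 6 in each of the 8 workers, and no worker would reach 7.
One more job must land in a worker that already has 6, giving it 7.
So 8 × 6 + 1 = 49 jobs are required.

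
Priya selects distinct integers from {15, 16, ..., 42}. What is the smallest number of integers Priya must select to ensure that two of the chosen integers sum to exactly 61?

Group the elements by complementary pair {x, 61−x}: {19,42}, {20,41}, {21,40}, …, giving 12 two-element pairs and 4 integers whose partner 61−x falls outside [15,42].
Treating each of those 16 groups as a pigeonhole, one can pick one integer per group — 16 integers — with no two summing to 61.
The 17th integer lands in an occupied pair, forcing a sum of 61.

17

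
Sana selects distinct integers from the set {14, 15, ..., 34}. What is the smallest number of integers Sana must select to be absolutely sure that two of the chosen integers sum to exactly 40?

16

Two chosen integers sum to 40 exactly when both halves of some pair {x, 40−x} with 14 ≤ x ≤ 40−x ≤ 26 are chosen — 6 such pairs.
The remaining 9 elements (those with no distinct partner in range) can never complete a 40-sum, so the worst case takes all of them and one from each pair: 9 + 6 = 15.
By the pigeonhole principle, the 16th integer has to be the second member of some pair, so 15 + 1 = 16.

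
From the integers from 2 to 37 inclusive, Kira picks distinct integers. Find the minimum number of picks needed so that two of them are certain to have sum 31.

Two chosen integers sum to 31 exactly when both halves of some pair {x, 31−x} with 2 ≤ x ≤ 31−x ≤ 29 are chosen — 14 such pairs.
The remaining 8 elements (those with no distinct partner in range) can never complete a 31-sum, so the worst case takes all of them and one from each pair: 8 + 14 = 22.
By pigeonhole, the 23rd integer has to be the second member of some pair, so 22 + 1 = 23.

23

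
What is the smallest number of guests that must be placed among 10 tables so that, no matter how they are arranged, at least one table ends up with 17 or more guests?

161

With 160 guests one could put exactly 16 in each of the 10 tables, and no table would reach 17.
By the pigeonhole principle, one more guest must land in a table that already has 16, giving it 17.
So 10 × 16 + 1 = 161 guests are required.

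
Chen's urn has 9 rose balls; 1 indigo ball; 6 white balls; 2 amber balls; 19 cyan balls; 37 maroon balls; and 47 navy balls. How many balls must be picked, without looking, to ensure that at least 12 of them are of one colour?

The 7 colours are the holes; the balls drawn are the pigeons.
To avoid 12 of any one colour, the worst case takes at most 11 of each colour, or every ball of a colour that has fewer than 11.
That gives 9 + 1 + 6 + 2 + 11 + 11 + 11 = 51 balls with no colour reaching 12.
The next ball forces some colour to 12, so 51 + 1 = 52.

52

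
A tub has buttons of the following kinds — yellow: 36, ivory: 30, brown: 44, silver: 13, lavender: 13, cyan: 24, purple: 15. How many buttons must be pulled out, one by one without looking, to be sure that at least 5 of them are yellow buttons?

In the worst case for collecting yellow buttons, every non-yellow button comes out first.
There are 30 + 44 + 13 + 13 + 24 + 15 = 139 non-yellow buttons altogether.
After those, each further button must be yellow, so 139 + 5 = 144 draws guarantee 5 yellow buttons.

144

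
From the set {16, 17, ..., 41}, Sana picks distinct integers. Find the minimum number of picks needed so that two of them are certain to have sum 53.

16

A set avoiding the sum 53 can contain at most one of each pair {x, 53−x}, plus the 4 elements whose complement lies outside the range.
The integers 27, …, 41 (15 of them) are such a set: any two sum to at least 27+28 = 55 > 53.
Any 16th integer completes one of the 11 pairs, so 16 choices force a sum of 53.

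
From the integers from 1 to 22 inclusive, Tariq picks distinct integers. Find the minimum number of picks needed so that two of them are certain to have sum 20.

14

Two chosen integers sum to 20 exactly when both halves of some pair {x, 20−x} with 1 ≤ x ≤ 20−x ≤ 19 are chosen — 9 such pairs.
The remaining 4 elements (those with no distinct partner in range) can never complete a 20-sum, so the worst case takes all of them and one from each pair: 4 + 9 = 13.
By pigeonhole, the 14th integer has to be the second member of some pair, so 13 + 1 = 14.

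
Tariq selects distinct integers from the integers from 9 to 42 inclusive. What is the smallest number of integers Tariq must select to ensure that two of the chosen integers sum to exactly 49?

19

Two chosen integers sum to 49 exactly when both halves of some pair {x, 49−x} with 9 ≤ x ≤ 49−x ≤ 40 are chosen — 16 such pairs.
The remaining 2 elements (those with no distinct partner in range) can never complete a 49-sum, so the worst case takes all of them and one from each pair: 2 + 16 = 18.
The 19th integer has to be the second member of some pair, so 18 + 1 = 19.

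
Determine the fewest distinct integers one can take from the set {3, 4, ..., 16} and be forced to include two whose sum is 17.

Two chosen integers sum to 17 exactly when both halves of some pair {x, 17−x} with 3 ≤ x ≤ 17−x ≤ 14 are chosen — 6 such pairs.
The remaining 2 elements (those with no distinct partner in range) can never complete a 17-sum, so the worst case takes all of them and one from each pair: 2 + 6 = 8.
The 9th integer has to be the second member of some pair, so 8 + 1 = 9.

9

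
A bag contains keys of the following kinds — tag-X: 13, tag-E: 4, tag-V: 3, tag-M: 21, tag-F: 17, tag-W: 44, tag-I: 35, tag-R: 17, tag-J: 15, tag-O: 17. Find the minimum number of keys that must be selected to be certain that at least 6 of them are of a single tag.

An adversary could hand out at most 5 keys per tag (tag-E, tag-V run out sooner): 5 + 4 + 3 + 5 + 5 + 5 + 5 + 5 + 5 + 5 = 47 keys and still no tag has 6.
Pigeonhole: one more key lands in a tag already at 5, so 48 draws are enough and 47 are not.

48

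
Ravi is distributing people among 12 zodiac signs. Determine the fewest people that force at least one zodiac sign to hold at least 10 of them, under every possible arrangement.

109

With 108 people one could put exactly 9 in each of the 12 zodiac signs, and no zodiac sign would reach 10.
One more person must land in a zodiac sign that already has 9, giving it 10.
So 12 × 9 + 1 = 109 people are required.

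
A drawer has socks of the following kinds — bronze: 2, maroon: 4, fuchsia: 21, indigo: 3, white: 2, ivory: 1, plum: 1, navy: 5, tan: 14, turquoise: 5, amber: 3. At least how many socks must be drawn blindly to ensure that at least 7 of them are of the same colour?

By pigeonhole, the 11 colours are the holes; the socks drawn are the pigeons.
To avoid 7 of any one colour, the worst case takes at most 6 of each colour, or every sock of a colour that has fewer than 6.
That gives 2 + 4 + 6 + 3 + 2 + 1 + 1 + 5 + 6 + 5 + 3 = 38 socks with no colour reaching 7.
The next sock forces some colour to 7, so 38 + 1 = 39.

39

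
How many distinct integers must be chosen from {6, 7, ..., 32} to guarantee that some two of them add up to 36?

Group the elements by complementary pair {x, 36−x}: {6,30}, {7,29}, {8,28}, …, giving 12 two-element pairs, the single value 18 (it cannot pair with itself since the integers are distinct), and 2 integers whose partner 36−x falls outside [6,32].
By the pigeonhole principle, treating each of those 15 groups as a pigeonhole, one can pick one integer per group — 15 integers — with no two summing to 36.
The 16th integer lands in an occupied pair, forcing a sum of 36.

16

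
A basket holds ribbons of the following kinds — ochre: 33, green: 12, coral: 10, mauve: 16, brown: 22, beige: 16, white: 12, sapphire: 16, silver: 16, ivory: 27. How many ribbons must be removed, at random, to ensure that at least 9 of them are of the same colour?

The 10 colours are the holes; the ribbons drawn are the pigeons.
To avoid 9 of any one colour, the worst case takes at most 8 of each colour.
That gives 8 + 8 + 8 + 8 + 8 + 8 + 8 + 8 + 8 + 8 = 80 ribbons with no colour reaching 9.
The next ribbon forces some colour to 9, so 80 + 1 = 81.

81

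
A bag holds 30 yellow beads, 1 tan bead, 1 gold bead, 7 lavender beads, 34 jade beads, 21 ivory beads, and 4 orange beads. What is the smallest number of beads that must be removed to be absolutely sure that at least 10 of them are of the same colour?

41

The 7 colours are the holes; the beads drawn are the pigeons.
To avoid 10 of any one colour, the worst case takes at most 9 of each colour, or every bead of a colour that has fewer than 9.
That gives 9 + 1 + 1 + 7 + 9 + 9 + 4 = 40 beads with no colour reaching 10.
The next bead forces some colour to 10, so 40 + 1 = 41.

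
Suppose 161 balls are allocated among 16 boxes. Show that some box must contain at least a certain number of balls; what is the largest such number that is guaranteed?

The 16 boxes are the holes and the 161 balls are the pigeons.
If every box held at most 10 balls, the total would be at most 16 × 10 = 160, which is less than 161.
So some box holds at least ⌈161/16⌉ = 11 balls.

11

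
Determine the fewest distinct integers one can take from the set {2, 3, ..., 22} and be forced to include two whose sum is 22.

A set avoiding the sum 22 can contain at most one of each pair {x, 22−x}, plus the 3 elements whose complement lies outside the range or equal to its own complement.
The integers 11, …, 22 (12 of them) are such a set: any two sum to at least 11+12 = 23 > 22.
By pigeonhole, any 13th integer completes one of the 9 pairs, so 13 choices force a sum of 22.

13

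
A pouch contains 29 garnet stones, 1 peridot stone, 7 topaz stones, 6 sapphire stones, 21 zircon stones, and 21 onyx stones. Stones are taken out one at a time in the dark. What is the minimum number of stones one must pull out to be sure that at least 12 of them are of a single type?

48

By the pigeonhole principle, put each drawn stone into a box by type. The largest draw with every box below 12 takes min(count, 11) from each type; types with fewer than 11 contribute all they have.
Σ min(cᵢ, 11) = 11 + 1 + 7 + 6 + 11 + 11 = 47.
Draw number 47 + 1 = 48 must push one box to 12.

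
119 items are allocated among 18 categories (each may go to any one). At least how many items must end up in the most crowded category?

7

The 18 categories are the holes and the 119 items are the pigeons.
If every category held at most 6 items, the total would be at most 18 × 6 = 108, which is less than 119.
So some category holds at least ⌈119/18⌉ = 7 items.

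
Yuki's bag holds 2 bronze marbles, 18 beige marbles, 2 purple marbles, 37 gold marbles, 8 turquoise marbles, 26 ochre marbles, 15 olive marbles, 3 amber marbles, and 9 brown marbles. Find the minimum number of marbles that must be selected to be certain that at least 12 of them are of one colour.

Pigeonhole: the 9 colours are the holes; the marbles drawn are the pigeons.
To avoid 12 of any one colour, the worst case takes at most 11 of each colour, or every marble of a colour that has fewer than 11.
That gives 2 + 11 + 2 + 11 + 8 + 11 + 11 + 3 + 9 = 68 marbles with no colour reaching 12.
The next marble forces some colour to 12, so 68 + 1 = 69.

69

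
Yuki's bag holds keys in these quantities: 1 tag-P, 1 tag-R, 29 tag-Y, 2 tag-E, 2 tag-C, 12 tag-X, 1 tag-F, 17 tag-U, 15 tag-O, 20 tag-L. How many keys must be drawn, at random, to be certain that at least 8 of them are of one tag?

43

By the pigeonhole principle, put each drawn key into a box by tag. The largest draw with every box below 8 takes min(count, 7) from each tag; tags with fewer than 7 contribute all they have.
Σ min(cᵢ, 7) = 1 + 1 + 7 + 2 + 2 + 7 + 1 + 7 + 7 + 7 = 42.
Draw number 42 + 1 = 43 must push one box to 8.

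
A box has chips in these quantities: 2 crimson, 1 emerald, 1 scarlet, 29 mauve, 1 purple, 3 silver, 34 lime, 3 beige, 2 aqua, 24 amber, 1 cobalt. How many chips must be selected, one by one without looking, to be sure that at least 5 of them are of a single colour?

27

Pigeonhole: the 11 colours are the holes; the chips drawn are the pigeons.
To avoid 5 of any one colour, the worst case takes at most 4 of each colour, or every chip of a colour that has fewer than 4.
That gives 2 + 1 + 1 + 4 + 1 + 3 + 4 + 3 + 2 + 4 + 1 = 26 chips with no colour reaching 5.
The next chip forces some colour to 5, so 26 + 1 = 27.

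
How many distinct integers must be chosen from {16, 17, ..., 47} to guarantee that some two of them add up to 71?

Two chosen integers sum to 71 exactly when both halves of some pair {x, 71−x} with 24 ≤ x ≤ 71−x ≤ 47 are chosen — 12 such pairs.
The remaining 8 elements (those with no distinct partner in range) can never complete a 71-sum, so the worst case takes all of them and one from each pair: 8 + 12 = 20.
The 21st integer has to be the second member of some pair, so 20 + 1 = 21.

21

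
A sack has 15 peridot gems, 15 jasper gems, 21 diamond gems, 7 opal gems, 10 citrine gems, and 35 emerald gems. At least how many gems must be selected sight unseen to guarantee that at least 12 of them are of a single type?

62

An adversary could hand out at most 11 gems per type (opal, citrine run out sooner): 11 + 11 + 11 + 7 + 10 + 11 = 61 gems and still no type has 12.
One more gem lands in a type already at 11, so 62 draws are enough and 61 are not.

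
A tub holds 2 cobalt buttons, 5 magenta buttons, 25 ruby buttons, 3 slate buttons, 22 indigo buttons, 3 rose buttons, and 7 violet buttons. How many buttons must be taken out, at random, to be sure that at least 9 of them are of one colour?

37

The 7 colours are the holes; the buttons drawn are the pigeons.
To avoid 9 of any one colour, the worst case takes at most 8 of each colour, or every button of a colour that has fewer than 8.
That gives 2 + 5 + 8 + 3 + 8 + 3 + 7 = 36 buttons with no colour reaching 9.
The next button forces some colour to 9, so 36 + 1 = 37.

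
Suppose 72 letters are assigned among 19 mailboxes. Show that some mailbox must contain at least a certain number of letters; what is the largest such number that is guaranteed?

4

By the pigeonhole principle, the 19 mailboxes are the holes and the 72 letters are the pigeons.
If every mailbox held at most 3 letters, the total would be at most 19 × 3 = 57, which is less than 72.
So some mailbox holds at least ⌈72/19⌉ = 4 letters.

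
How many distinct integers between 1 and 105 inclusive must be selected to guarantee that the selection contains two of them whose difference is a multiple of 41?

Integers whose pairwise differences are multiples of 41 are exactly those sharing a remainder mod 41. By the pigeonhole principle, the 41 residue classes mod 41 are the pigeonholes.
With 41 integers one could put 1 in each residue class and have no class reach 2.
The 42nd integer pushes some class to 2, so 41·1 + 1 = 42.

42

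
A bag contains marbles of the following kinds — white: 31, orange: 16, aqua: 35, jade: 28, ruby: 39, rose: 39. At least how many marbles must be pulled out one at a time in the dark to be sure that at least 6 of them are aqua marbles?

In the worst case for collecting aqua marbles, every non-aqua marble comes out first.
There are 31 + 16 + 28 + 39 + 39 = 153 non-aqua marbles altogether.
After those, each further marble must be aqua, so 153 + 6 = 159 draws guarantee 6 aqua marbles.

159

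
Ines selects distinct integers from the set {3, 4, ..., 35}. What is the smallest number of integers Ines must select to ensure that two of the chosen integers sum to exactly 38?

18

Group the elements by complementary pair {x, 38−x}: {3,35}, {4,34}, {5,33}, …, giving 16 two-element pairs and the single value 19 (it cannot pair with itself since the integers are distinct).
Pigeonhole: treating each of those 17 groups as a pigeonhole, one can pick one integer per group — 17 integers — with no two summing to 38.
The 18th integer lands in an occupied pair, forcing a sum of 38.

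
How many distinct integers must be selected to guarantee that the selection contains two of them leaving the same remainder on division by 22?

23

Pigeonhole: the 22 residue classes mod 22 are the pigeonholes.
With 22 integers one could put 1 in each residue class and have no class reach 2.
The 23rd integer pushes some class to 2, so 22·1 + 1 = 23.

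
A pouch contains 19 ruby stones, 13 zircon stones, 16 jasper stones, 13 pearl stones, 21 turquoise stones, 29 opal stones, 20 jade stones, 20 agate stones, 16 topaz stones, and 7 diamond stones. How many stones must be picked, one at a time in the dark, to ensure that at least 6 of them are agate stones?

In the worst case for collecting agate stones, every non-agate stone comes out first.
There are 19 + 13 + 16 + 13 + 21 + 29 + 20 + 16 + 7 = 154 non-agate stones altogether.
After those, each further stone must be agate, so 154 + 6 = 160 draws guarantee 6 agate stones.

160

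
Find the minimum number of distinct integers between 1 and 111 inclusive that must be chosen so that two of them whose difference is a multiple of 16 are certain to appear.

Integers whose pairwise differences are multiples of 16 are exactly those sharing a remainder mod 16. By the pigeonhole principle, the 16 residue classes mod 16 are the pigeonholes.
With 16 integers one could put 1 in each residue class and have no class reach 2.
The 17th integer pushes some class to 2, so 16·1 + 1 = 17.

17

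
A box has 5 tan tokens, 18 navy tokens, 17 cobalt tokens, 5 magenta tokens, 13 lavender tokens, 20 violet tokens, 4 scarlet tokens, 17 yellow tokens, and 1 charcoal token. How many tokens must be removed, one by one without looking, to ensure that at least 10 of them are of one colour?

61

By the pigeonhole principle, the 9 colours are the holes; the tokens drawn are the pigeons.
To avoid 10 of any one colour, the worst case takes at most 9 of each colour, or every token of a colour that has fewer than 9.
That gives 5 + 9 + 9 + 5 + 9 + 9 + 4 + 9 + 1 = 60 tokens with no colour reaching 10.
The next token forces some colour to 10, so 60 + 1 = 61.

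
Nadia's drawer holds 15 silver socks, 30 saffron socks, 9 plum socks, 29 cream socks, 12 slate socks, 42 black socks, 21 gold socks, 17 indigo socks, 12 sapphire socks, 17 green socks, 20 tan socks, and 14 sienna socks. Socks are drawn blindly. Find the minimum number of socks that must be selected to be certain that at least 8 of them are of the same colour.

85

The 12 colours are the holes; the socks drawn are the pigeons.
To avoid 8 of any one colour, the worst case takes at most 7 of each colour.
That gives 7 + 7 + 7 + 7 + 7 + 7 + 7 + 7 + 7 + 7 + 7 + 7 = 84 socks with no colour reaching 8.
The next sock forces some colour to 8, so 84 + 1 = 85.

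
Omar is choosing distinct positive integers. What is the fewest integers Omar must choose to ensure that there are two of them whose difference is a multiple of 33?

34

Integers whose pairwise differences are multiples of 33 are exactly those sharing a remainder mod 33. By the pigeonhole principle, the 33 residue classes mod 33 are the pigeonholes.
With 33 integers one could put 1 in each residue class and have no class reach 2.
The 34th integer pushes some class to 2, so 33·1 + 1 = 34.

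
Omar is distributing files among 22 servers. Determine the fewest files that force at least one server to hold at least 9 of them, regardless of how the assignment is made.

177

With 176 files one could put exactly 8 in each of the 22 servers, and no server would reach 9.
Pigeonhole: one more file must land in a server that already has 8, giving it 9.
So 22 × 8 + 1 = 177 files are required.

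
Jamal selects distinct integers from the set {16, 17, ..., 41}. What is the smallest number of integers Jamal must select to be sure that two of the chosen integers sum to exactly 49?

18

A set avoiding the sum 49 can contain at most one of each pair {x, 49−x}, plus the 8 elements whose complement lies outside the range.
The integers 25, …, 41 (17 of them) are such a set: any two sum to at least 25+26 = 51 > 49.
Any 18th integer completes one of the 9 pairs, so 18 choices force a sum of 49.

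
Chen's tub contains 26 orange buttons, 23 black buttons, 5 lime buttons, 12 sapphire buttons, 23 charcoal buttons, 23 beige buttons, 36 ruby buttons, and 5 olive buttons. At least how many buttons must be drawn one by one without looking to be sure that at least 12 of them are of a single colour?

Pigeonhole: the 8 colours are the holes; the buttons drawn are the pigeons.
To avoid 12 of any one colour, the worst case takes at most 11 of each colour, or every button of a colour that has fewer than 11.
That gives 11 + 11 + 5 + 11 + 11 + 11 + 11 + 5 = 76 buttons with no colour reaching 12.
The next button forces some colour to 12, so 76 + 1 = 77.

77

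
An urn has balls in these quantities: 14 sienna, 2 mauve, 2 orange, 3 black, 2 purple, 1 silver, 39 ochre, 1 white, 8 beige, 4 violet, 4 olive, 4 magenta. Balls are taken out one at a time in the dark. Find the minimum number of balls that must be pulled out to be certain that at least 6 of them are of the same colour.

By pigeonhole, the 12 colours are the holes; the balls drawn are the pigeons.
To avoid 6 of any one colour, the worst case takes at most 5 of each colour, or every ball of a colour that has fewer than 5.
That gives 5 + 2 + 2 + 3 + 2 + 1 + 5 + 1 + 5 + 4 + 4 + 4 = 38 balls with no colour reaching 6.
The next ball forces some colour to 6, so 38 + 1 = 39.

39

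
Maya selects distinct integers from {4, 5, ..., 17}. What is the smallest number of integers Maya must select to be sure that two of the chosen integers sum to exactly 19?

9

A set avoiding the sum 19 can contain at most one of each pair {x, 19−x}, plus the 2 elements whose complement lies outside the range.
The integers 10, …, 17 (8 of them) are such a set: any two sum to at least 10+11 = 21 > 19.
Any 9th integer completes one of the 6 pairs, so 9 choices force a sum of 19.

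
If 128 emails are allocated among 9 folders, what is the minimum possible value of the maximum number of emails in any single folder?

15

By the pigeonhole principle, the 9 folders are the holes and the 128 emails are the pigeons.
If every folder held at most 14 emails, the total would be at most 9 × 14 = 126, which is less than 128.
So some folder holds at least ⌈128/9⌉ = 15 emails.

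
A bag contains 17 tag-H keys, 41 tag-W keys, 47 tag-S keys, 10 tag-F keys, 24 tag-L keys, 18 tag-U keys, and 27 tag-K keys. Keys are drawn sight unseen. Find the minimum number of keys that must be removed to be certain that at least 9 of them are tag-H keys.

176

In the worst case for collecting tag-H keys, every non-tag-H key comes out first.
There are 41 + 47 + 10 + 24 + 18 + 27 = 167 non-tag-H keys altogether.
After those, each further key must be tag-H, so 167 + 9 = 176 draws guarantee 9 tag-H keys.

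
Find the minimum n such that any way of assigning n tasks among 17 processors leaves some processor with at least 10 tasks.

154

With 153 tasks one could put exactly 9 in each of the 17 processors, and no processor would reach 10.
By pigeonhole, one more task must land in a processor that already has 9, giving it 10.
So 17 × 9 + 1 = 154 tasks are required.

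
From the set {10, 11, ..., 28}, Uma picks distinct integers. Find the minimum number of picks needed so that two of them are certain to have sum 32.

14

Group the elements by complementary pair {x, 32−x}: {10,22}, {11,21}, {12,20}, …, giving 6 two-element pairs; the single value 16 (it cannot pair with itself since the integers are distinct); and 6 integers whose partner 32−x falls outside [10,28].
Treating each of those 13 groups as a pigeonhole, one can pick one integer per group — 13 integers — with no two summing to 32.
The 14th integer lands in an occupied pair, forcing a sum of 32.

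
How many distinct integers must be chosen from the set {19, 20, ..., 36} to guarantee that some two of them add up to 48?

14

Group the elements by complementary pair {x, 48−x}: {19,29}, {20,28}, {21,27}, …, giving 5 two-element pairs; the single value 24 (it cannot pair with itself since the integers are distinct); and 7 integers whose partner 48−x falls outside [19,36].
By the pigeonhole principle, treating each of those 13 groups as a pigeonhole, one can pick one integer per group — 13 integers — with no two summing to 48.
The 14th integer lands in an occupied pair, forcing a sum of 48.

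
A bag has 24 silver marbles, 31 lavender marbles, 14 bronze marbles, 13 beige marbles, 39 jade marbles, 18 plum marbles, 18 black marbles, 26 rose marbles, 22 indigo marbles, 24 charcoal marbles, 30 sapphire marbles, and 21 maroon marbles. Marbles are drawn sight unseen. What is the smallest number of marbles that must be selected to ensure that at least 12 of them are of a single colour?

133

An adversary could hand out at most 11 marbles per colour: 11 + 11 + 11 + 11 + 11 + 11 + 11 + 11 + 11 + 11 + 11 + 11 = 132 marbles and still no colour has 12.
By the pigeonhole principle, one more marble lands in a colour already at 11, so 133 draws are enough and 132 are not.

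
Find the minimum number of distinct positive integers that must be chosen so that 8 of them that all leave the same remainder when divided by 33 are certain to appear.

232

Pigeonhole: the 33 residue classes mod 33 are the pigeonholes.
With 231 integers one could put 7 in each residue class and have no class reach 8.
The 232nd integer pushes some class to 8, so 33·7 + 1 = 232.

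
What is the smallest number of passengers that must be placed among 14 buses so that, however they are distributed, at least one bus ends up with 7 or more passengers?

With 84 passengers one could put exactly 6 in each of the 14 buses, and no bus would reach 7.
One more passenger must land in a bus that already has 6, giving it 7.
So 14 × 6 + 1 = 85 passengers are required.

85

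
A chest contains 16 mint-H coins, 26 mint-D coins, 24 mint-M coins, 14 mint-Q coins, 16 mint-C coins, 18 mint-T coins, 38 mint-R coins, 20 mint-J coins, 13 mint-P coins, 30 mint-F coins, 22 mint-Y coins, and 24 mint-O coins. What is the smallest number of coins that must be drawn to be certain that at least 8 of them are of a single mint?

85

An adversary could hand out at most 7 coins per mint: 7 + 7 + 7 + 7 + 7 + 7 + 7 + 7 + 7 + 7 + 7 + 7 = 84 coins and still no mint has 8.
Pigeonhole: one more coin lands in a mint already at 7, so 85 draws are enough and 84 are not.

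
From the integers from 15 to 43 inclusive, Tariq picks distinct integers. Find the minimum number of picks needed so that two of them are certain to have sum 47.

21

A set avoiding the sum 47 can contain at most one of each pair {x, 47−x}, plus the 11 elements whose complement lies outside the range.
The integers 24, …, 43 (20 of them) are such a set: any two sum to at least 24+25 = 49 > 47.
By pigeonhole, any 21st integer completes one of the 9 pairs, so 21 choices force a sum of 47.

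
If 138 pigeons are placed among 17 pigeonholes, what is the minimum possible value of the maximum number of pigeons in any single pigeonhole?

9

The 17 pigeonholes are the holes and the 138 pigeons are the pigeons.
If every pigeonhole held at most 8 pigeons, the total would be at most 17 × 8 = 136, which is less than 138.
So some pigeonhole holds at least ⌈138/17⌉ = 9 pigeons.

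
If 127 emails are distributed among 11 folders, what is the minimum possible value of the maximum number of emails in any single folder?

The 11 folders are the holes and the 127 emails are the pigeons.
If every folder held at most 11 emails, the total would be at most 11 × 11 = 121, which is less than 127.
So some folder holds at least ⌈127/11⌉ = 12 emails.

12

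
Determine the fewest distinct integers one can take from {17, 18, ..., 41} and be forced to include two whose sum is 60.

Group the elements by complementary pair {x, 60−x}: {19,41}, {20,40}, {21,39}, …, giving 11 two-element pairs, the single value 30 (it cannot pair with itself since the integers are distinct), and 2 integers whose partner 60−x falls outside [17,41].
By pigeonhole, treating each of those 14 groups as a pigeonhole, one can pick one integer per group — 14 integers — with no two summing to 60.
The 15th integer lands in an occupied pair, forcing a sum of 60.

15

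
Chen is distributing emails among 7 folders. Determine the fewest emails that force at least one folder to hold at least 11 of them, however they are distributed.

With 70 emails one could put exactly 10 in each of the 7 folders, and no folder would reach 11.
By pigeonhole, one more email must land in a folder that already has 10, giving it 11.
So 7 × 10 + 1 = 71 emails are required.

71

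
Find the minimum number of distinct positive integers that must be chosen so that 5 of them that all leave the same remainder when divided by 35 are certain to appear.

141

By the pigeonhole principle, the 35 residue classes mod 35 are the pigeonholes.
With 140 integers one could put 4 in each residue class and have no class reach 5.
The 141st integer pushes some class to 5, so 35·4 + 1 = 141.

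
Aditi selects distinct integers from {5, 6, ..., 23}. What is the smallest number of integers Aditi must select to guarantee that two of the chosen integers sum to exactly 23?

13

Two chosen integers sum to 23 exactly when both halves of some pair {x, 23−x} with 5 ≤ x ≤ 23−x ≤ 18 are chosen — 7 such pairs.
The remaining 5 elements (those with no distinct partner in range) can never complete a 23-sum, so the worst case takes all of them and one from each pair: 5 + 7 = 12.
By pigeonhole, the 13th integer has to be the second member of some pair, so 12 + 1 = 13.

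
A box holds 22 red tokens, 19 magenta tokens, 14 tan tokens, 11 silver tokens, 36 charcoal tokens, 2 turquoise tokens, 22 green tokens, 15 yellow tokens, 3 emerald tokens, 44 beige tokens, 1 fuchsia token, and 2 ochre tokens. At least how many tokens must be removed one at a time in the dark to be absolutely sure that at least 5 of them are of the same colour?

An adversary could hand out at most 4 tokens per colour (4 colours run out sooner): 4 + 4 + 4 + 4 + 4 + 2 + 4 + 4 + 3 + 4 + 1 + 2 = 40 tokens and still no colour has 5.
By pigeonhole, one more token lands in a colour already at 4, so 41 draws are enough and 40 are not.

41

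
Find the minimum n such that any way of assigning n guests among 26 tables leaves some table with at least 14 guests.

339

With 338 guests one could put exactly 13 in each of the 26 tables, and no table would reach 14.
By the pigeonhole principle, one more guest must land in a table that already has 13, giving it 14.
So 26 × 13 + 1 = 339 guests are required.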